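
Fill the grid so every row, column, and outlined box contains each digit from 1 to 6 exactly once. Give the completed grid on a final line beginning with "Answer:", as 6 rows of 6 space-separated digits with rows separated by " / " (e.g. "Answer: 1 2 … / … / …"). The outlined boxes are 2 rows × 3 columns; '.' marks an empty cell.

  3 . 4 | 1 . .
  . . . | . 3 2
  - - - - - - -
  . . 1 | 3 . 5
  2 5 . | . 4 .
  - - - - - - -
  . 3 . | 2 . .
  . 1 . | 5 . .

Step 1. [r6c5∈{6}] r6c5's peers cover all but 6 ⇒ r6c5=6.
Step 2. [r2c2∈{6}] r2c2 has the single candidate 6. So r2c2=6.
Step 3. [r3c1∈{4,6}] row 3 places 6 nowhere but r3c1. So r3c1=6.
Step 4. [r6c1∈{4}] r6c1 is down to just 4 ⇒ r6c1=4.
Step 5. [r4c6∈{1,6}] in row 4, 1 fits only at r4c6, so r4c6=1.
Step 6. [r5c1∈{5}] r5c1 is down to just 5 ⇒ r5c1=5.
Step 7. [r2c1∈{1}] r2c1 has the single candidate 1 ⇒ r2c1=1.
Step 8. [r1c6∈{6}] only 6 remains possible at r1c6 ⇒ r1c6=6.
Step 9. [r3c5∈{2}] nothing but 2 survives at r3c5 ⇒ r3c5=2.
Step 10. [r2c4∈{4}] only 4 remains possible at r2c4. So r2c4=4.
Step 11. [r5c5∈{1}] nothing but 1 survives at r5c5. So r5c5=1.
Step 12. [r4c4∈{6}] nothing but 6 survives at r4c4 ⇒ r4c4=6.
Step 13. [r1c5∈{5}] nothing but 5 survives at r1c5, so r1c5=5.
Step 14. [r5c3∈{6}] nothing but 6 survives at r5c3, so r5c3=6.
Step 15. [r6c3∈{2}] r6c3's peers cover all but 2, so r6c3=2.
Step 16. [r2c3∈{5}] only 5 remains possible at r2c3. So r2c3=5.
Step 17. [r3c2∈{4}] only 4 remains possible at r3c2 ⇒ r3c2=4.
Step 18. [r6c6∈{3}] only 3 remains possible at r6c6. So r6c6=3.
Step 19. [r4c3∈{3}] r4c3's peers cover all but 3. So r4c3=3.
Step 20. [r1c2∈{2}] r1c2 is down to just 2 ⇒ r1c2=2.
Step 21. [r5c6∈{4}] r5c6 has the single candidate 4 ⇒ r5c6=4.

Answer: 3 2 4 1 5 6 / 1 6 5 4 3 2 / 6 4 1 3 2 5 / 2 5 3 6 4 1 / 5 3 6 2 1 4 / 4 1 2 5 6 3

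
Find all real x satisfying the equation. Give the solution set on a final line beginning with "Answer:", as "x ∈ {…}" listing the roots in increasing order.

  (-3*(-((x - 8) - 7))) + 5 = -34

Step 1. [(-3*(-((x - 8) - 7))) + 5 = -34] 5 comes off first (subtract 5). So sub: -3*(-((x - 8) - 7)) = -39.
Step 2. [-3*(-((x - 8) - 7)) = -39] leading coefficient -3: divide by -3. So div: -((x - 8) - 7) = 13.
Step 3. [-((x - 8) - 7) = 13] flip signs both sides ⇒ neg: (x - 8) - 7 = -13.
Step 4. [(x - 8) - 7 = -13] the outer -7 inverts by adding 7. So sub: x - 8 = -6.
Step 5. [x - 8 = -6] peel the -8: add 8 from each side. So sub: x = 2.

Answer: x ∈ {2}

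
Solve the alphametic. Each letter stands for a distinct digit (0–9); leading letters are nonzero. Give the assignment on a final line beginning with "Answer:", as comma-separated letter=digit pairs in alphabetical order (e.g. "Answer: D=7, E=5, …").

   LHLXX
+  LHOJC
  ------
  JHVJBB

Step 1. [J] the sum has 6 digits but both addends have 5; that extra leading digit J is the final carry, namely 1 ⇒ J=1.
Step 2. [col 1: X + C ≡ B (mod 10)] X=8 is one option consistent with column 1 (X + C ≡ B (mod 10), carry-in 0) — take it. So X=8.
Step 3. [col 1: X + C ≡ B (mod 10)] no forcing yet in column 1 (carry-in 0); C=2 is free and consistent — try it. So C=2.
Step 4. [col 1: X + C ≡ B (mod 10)] from column 1 (X=8, C=2, carry-in 0, digits 1,2,8 already taken and all letters distinct): B must equal 0 ⇒ B=0.
Step 5. [col 3: L + O ≡ J (mod 10)] no forcing yet in column 3 (carry-in 1); O=3 is free and consistent — try it, so O=3.
Step 6. [col 3: L + O ≡ J (mod 10)] column 3 reads L+O+carry(1)=J with O=3, J=1; with digits 0,1,2,3,8 already taken and all letters distinct, the only value for L is 7. So L=7.
Step 7. [col 4: H + H ≡ V (mod 10)] from column 4 (nothing yet, carry-in 1, digits 0,1,2,3,7,8 already taken and all letters distinct): V must equal 9, so V=9.
Step 8. [col 4: H + H ≡ V (mod 10)] from column 4 (V=9, carry-in 1, digits 0,1,2,3,7,8,9 already taken and all letters distinct): H must equal 4, so H=4.

Answer: B=0, C=2, H=4, J=1, L=7, O=3, V=9, X=8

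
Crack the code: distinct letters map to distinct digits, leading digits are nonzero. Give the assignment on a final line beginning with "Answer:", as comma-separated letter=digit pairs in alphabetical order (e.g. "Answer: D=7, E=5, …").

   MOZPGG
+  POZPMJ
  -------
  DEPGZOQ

Step 1. [col 1: G + J ≡ Q (mod 10)] column 1 (G + J ≡ Q (mod 10), carry-in 0) doesn't pin G yet; pick G=5 and continue ⇒ G=5.
Step 2. [col 1: G + J ≡ Q (mod 10)] column 1 (G + J ≡ Q (mod 10), carry-in 0) doesn't pin J yet; pick J=4 and continue. So J=4.
Step 3. [col 1: G + J ≡ Q (mod 10)] in column 1 we have G+J≡Q with carry-in 0; given G=5, J=4 and digits 4,5 already taken and all letters distinct, that pins Q to 9. So Q=9.
Step 4. [col 2: G + M ≡ O (mod 10)] M=3 is one option consistent with column 2 (G + M ≡ O (mod 10), carry-in 0) — take it ⇒ M=3.
Step 5. [D] the sum has 7 digits but both addends have 6; that extra leading digit D is the final carry, namely 1 ⇒ D=1.
Step 6. [col 2: G + M ≡ O (mod 10)] column 2 reads G+M+carry(0)=O with G=5, M=3; with digits 1,3,4,5,9 already taken and all letters distinct, the only value for O is 8, so O=8.
Step 7. [col 3: P + P ≡ Z (mod 10)] column 3 reads P+P+carry(0)=Z with nothing yet; with digits 1,3,4,5,8,9 already taken and all letters distinct, the only value for Z is 2, so Z=2.
Step 8. [col 3: P + P ≡ Z (mod 10)] column 3 reads P+P+carry(0)=Z with Z=2; with digits 1,2,3,4,5,8,9 already taken and all letters distinct, the only value for P is 6. So P=6.
Step 9. [col 6: M + P ≡ E (mod 10)] from column 6 (M=3, P=6, carry-in 1, digits 1,2,3,4,5,6,8,9 already taken and all letters distinct): E must equal 0 ⇒ E=0.

Answer: D=1, E=0, G=5, J=4, M=3, O=8, P=6, Q=9, Z=2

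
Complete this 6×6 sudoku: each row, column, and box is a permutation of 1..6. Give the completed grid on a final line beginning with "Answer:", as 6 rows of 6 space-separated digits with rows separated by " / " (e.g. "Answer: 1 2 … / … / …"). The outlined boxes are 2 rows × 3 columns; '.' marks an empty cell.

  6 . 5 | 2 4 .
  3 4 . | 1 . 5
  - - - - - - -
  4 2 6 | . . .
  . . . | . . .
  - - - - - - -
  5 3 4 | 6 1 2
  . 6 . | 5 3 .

Step 1. [r4c6∈{1,3,4,6}] 6 has one home in col 6: r4c6. So r4c6=6.
Step 2. [r4c1∈{1}] only 1 remains possible at r4c1, so r4c1=1.
Step 3. [r3c4∈{3}] r3c4 has the single candidate 3, so r3c4=3.
Step 4. [r6c3∈{1,2}] r6c3 is the only open cell in row 6 admitting 1 ⇒ r6c3=1.
Step 5. [r4c5∈{2,5}] 2 has one home in row 4: r4c5, so r4c5=2.
Step 6. [r1c2∈{1}] r1c2 has the single candidate 1 ⇒ r1c2=1.
Step 7. [r4c4∈{4}] r4c4 is down to just 4 ⇒ r4c4=4.
Step 8. [r4c2∈{5}] r4c2 is down to just 5 ⇒ r4c2=5.
Step 9. [r3c6∈{1}] r3c6's peers cover all but 1. So r3c6=1.
Step 10. [r4c3∈{3}] r4c3 is down to just 3 ⇒ r4c3=3.
Step 11. [r1c6∈{3}] r1c6 is down to just 3 ⇒ r1c6=3.
Step 12. [r6c6∈{4}] nothing but 4 survives at r6c6 ⇒ r6c6=4.
Step 13. [r2c3∈{2}] nothing but 2 survives at r2c3 ⇒ r2c3=2.
Step 14. [r3c5∈{5}] r3c5 has the single candidate 5 ⇒ r3c5=5.
Step 15. [r6c1∈{2}] nothing but 2 survives at r6c1, so r6c1=2.
Step 16. [r2c5∈{6}] nothing but 6 survives at r2c5 ⇒ r2c5=6.

Answer: 6 1 5 2 4 3 / 3 4 2 1 6 5 / 4 2 6 3 5 1 / 1 5 3 4 2 6 / 5 3 4 6 1 2 / 2 6 1 5 3 4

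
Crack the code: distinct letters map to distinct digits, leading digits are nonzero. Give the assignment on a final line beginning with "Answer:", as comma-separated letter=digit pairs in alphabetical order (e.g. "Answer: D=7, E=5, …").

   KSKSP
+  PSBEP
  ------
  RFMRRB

Step 1. [col 1: P + P ≡ B (mod 10)] column 1 (P + P ≡ B (mod 10), carry-in 0) doesn't pin B yet; pick B=4 and continue. So B=4.
Step 2. [R] the sum has 6 digits but both addends have 5; that extra leading digit R is the final carry, namely 1 ⇒ R=1.
Step 3. [col 1: P + P ≡ B (mod 10)] several values work for P in column 1 (P + P ≡ B (mod 10), carry-in 0); try P=7 ⇒ P=7.
Step 4. [col 2: S + E ≡ R (mod 10)] several values work for S in column 2 (S + E ≡ R (mod 10), carry-in 1); try S=2, so S=2.
Step 5. [col 2: S + E ≡ R (mod 10)] in column 2 we have S+E≡R with carry-in 1; given S=2, R=1 and digits 1,2,4,7 already taken and all letters distinct, that pins E to 8. So E=8.
Step 6. [col 3: K + B ≡ R (mod 10)] in column 3 we have K+B≡R with carry-in 1; given B=4, R=1 and digits 1,2,4,7,8 already taken and all letters distinct, that pins K to 6, so K=6.
Step 7. [col 4: S + S ≡ M (mod 10)] column 4: given S=2, carry-in 1, and digits 1,2,4,6,7,8 already taken and all letters distinct, S+S≡M (mod 10) forces M=5, so M=5.
Step 8. [col 5: K + P ≡ F (mod 10)] column 5 reads K+P+carry(0)=F with K=6, P=7; with digits 1,2,4,5,6,7,8 already taken and all letters distinct, the only value for F is 3 ⇒ F=3.

Answer: B=4, E=8, F=3, K=6, M=5, P=7, R=1, S=2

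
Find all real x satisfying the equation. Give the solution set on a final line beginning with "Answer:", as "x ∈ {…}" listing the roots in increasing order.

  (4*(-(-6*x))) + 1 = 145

Step 1. [(4*(-(-6*x))) + 1 = 145] the outer +1 inverts by subtracting 1 ⇒ sub: 4*(-(-6*x)) = 144.
Step 2. [4*(-(-6*x)) = 144] leading coefficient 4: divide by 4 ⇒ div: -(-6*x) = 36.
Step 3. [-(-6*x) = 36] flip signs both sides. So neg: -6*x = -36.
Step 4. [-6*x = -36] divide by the outer -6. So div: x = 6.

Answer: x ∈ {6}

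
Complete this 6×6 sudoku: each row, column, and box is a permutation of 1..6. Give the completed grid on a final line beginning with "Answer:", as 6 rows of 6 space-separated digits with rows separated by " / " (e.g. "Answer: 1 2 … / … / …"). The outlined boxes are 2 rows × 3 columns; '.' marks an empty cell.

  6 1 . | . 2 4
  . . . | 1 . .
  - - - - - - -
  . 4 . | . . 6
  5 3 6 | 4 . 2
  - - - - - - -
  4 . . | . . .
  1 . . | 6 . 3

Step 1. [r2c6∈{5}] nothing but 5 survives at r2c6. So r2c6=5.
Step 2. [r2c1∈{2,3}] in col 1, 3 fits only at r2c1, so r2c1=3.
Step 3. [r3c5∈{1,3,5}] r3c5 is the only open cell in col 5 admitting 3 ⇒ r3c5=3.
Step 4. [r5c4∈{2,5}] across col 4, 2 lands solely at r5c4 ⇒ r5c4=2.
Step 5. [r1c3∈{5}] only 5 remains possible at r1c3. So r1c3=5.
Step 6. [r6c3∈{2}] nothing but 2 survives at r6c3 ⇒ r6c3=2.
Step 7. [r6c2∈{5}] only 5 remains possible at r6c2. So r6c2=5.
Step 8. [r4c5∈{1}] r4c5 has the single candidate 1 ⇒ r4c5=1.
Step 9. [r2c5∈{6}] nothing but 6 survives at r2c5. So r2c5=6.
Step 10. [r5c5∈{5}] r5c5 is down to just 5 ⇒ r5c5=5.
Step 11. [r2c3∈{4}] r2c3 is down to just 4, so r2c3=4.
Step 12. [r5c6∈{1}] r5c6's peers cover all but 1, so r5c6=1.
Step 13. [r5c2∈{6}] r5c2 has the single candidate 6. So r5c2=6.
Step 14. [r1c4∈{3}] r1c4's peers cover all but 3 ⇒ r1c4=3.
Step 15. [r2c2∈{2}] r2c2's peers cover all but 2, so r2c2=2.
Step 16. [r3c3∈{1}] only 1 remains possible at r3c3 ⇒ r3c3=1.
Step 17. [r3c4∈{5}] r3c4 is down to just 5, so r3c4=5.
Step 18. [r6c5∈{4}] r6c5 is down to just 4, so r6c5=4.
Step 19. [r5c3∈{3}] only 3 remains possible at r5c3, so r5c3=3.
Step 20. [r3c1∈{2}] r3c1 is down to just 2, so r3c1=2.

Answer: 6 1 5 3 2 4 / 3 2 4 1 6 5 / 2 4 1 5 3 6 / 5 3 6 4 1 2 / 4 6 3 2 5 1 / 1 5 2 6 4 3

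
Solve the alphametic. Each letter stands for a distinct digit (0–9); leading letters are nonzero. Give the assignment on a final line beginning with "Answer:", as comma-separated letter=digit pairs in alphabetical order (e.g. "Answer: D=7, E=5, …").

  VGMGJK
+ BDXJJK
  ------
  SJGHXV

Step 1. [col 1: K + K ≡ V (mod 10)] column 1 (K + K ≡ V (mod 10), carry-in 0) doesn't pin K yet; pick K=1 and continue, so K=1.
Step 2. [col 1: K + K ≡ V (mod 10)] column 1: given K=1, carry-in 0, and digits 1 already taken and all letters distinct, K+K≡V (mod 10) forces V=2, so V=2.
Step 3. [col 2: J + J ≡ X (mod 10)] several values work for X in column 2 (J + J ≡ X (mod 10), carry-in 0); try X=6. So X=6.
Step 4. [col 2: J + J ≡ X (mod 10)] several values work for J in column 2 (J + J ≡ X (mod 10), carry-in 0); try J=8. So J=8.
Step 5. [col 3: G + J ≡ H (mod 10)] no forcing yet in column 3 (carry-in 1); H=9 is free and consistent — try it ⇒ H=9.
Step 6. [col 3: G + J ≡ H (mod 10)] column 3 reads G+J+carry(1)=H with J=8, H=9; with digits 1,2,6,8,9 already taken and all letters distinct, the only value for G is 0. So G=0.
Step 7. [col 4: M + X ≡ G (mod 10)] column 4: given X=6, G=0, carry-in 0, and digits 0,1,2,6,8,9 already taken and all letters distinct, M+X≡G (mod 10) forces M=4, so M=4.
Step 8. [col 5: G + D ≡ J (mod 10)] column 5: given G=0, J=8, carry-in 1, and digits 0,1,2,4,6,8,9 already taken and all letters distinct, G+D≡J (mod 10) forces D=7, so D=7.
Step 9. [col 6: V + B ≡ S (mod 10)] column 6 reads V+B+carry(0)=S with V=2; with digits 0,1,2,4,6,7,8,9 already taken and all letters distinct, the only value for S is 5. So S=5.
Step 10. [col 6: V + B ≡ S (mod 10)] column 6: given V=2, S=5, carry-in 0, and digits 0,1,2,4,5,6,7,8,9 already taken and all letters distinct, V+B≡S (mod 10) forces B=3, so B=3.

Answer: B=3, D=7, G=0, H=9, J=8, K=1, M=4, S=5, V=2, X=6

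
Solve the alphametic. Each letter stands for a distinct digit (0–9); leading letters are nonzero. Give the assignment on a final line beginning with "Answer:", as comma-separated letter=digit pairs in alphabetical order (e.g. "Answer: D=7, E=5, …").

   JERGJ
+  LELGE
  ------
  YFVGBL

Step 1. [col 1: J + E ≡ L (mod 10)] column 1 (J + E ≡ L (mod 10), carry-in 0) doesn't pin L yet; pick L=7 and continue. So L=7.
Step 2. [col 1: J + E ≡ L (mod 10)] column 1 (J + E ≡ L (mod 10), carry-in 0) doesn't pin J yet; pick J=3 and continue. So J=3.
Step 3. [Y] Y is the leading digit of a 6-digit sum of two 5-digit numbers; the final carry is exactly 1, so Y=1.
Step 4. [col 1: J + E ≡ L (mod 10)] column 1 reads J+E+carry(0)=L with J=3, L=7; with digits 1,3,7 already taken and all letters distinct, the only value for E is 4. So E=4.
Step 5. [col 2: G + G ≡ B (mod 10)] B=2 is one option consistent with column 2 (G + G ≡ B (mod 10), carry-in 0) — take it ⇒ B=2.
Step 6. [col 2: G + G ≡ B (mod 10)] column 2 reads G+G+carry(0)=B with B=2; with digits 1,2,3,4,7 already taken and all letters distinct, the only value for G is 6. So G=6.
Step 7. [col 3: R + L ≡ G (mod 10)] from column 3 (L=7, G=6, carry-in 1, digits 1,2,3,4,6,7 already taken and all letters distinct): R must equal 8. So R=8.
Step 8. [col 4: E + E ≡ V (mod 10)] from column 4 (E=4, carry-in 1, digits 1,2,3,4,6,7,8 already taken and all letters distinct): V must equal 9 ⇒ V=9.
Step 9. [col 5: J + L ≡ F (mod 10)] from column 5 (J=3, L=7, carry-in 0, digits 1,2,3,4,6,7,8,9 already taken and all letters distinct): F must equal 0. So F=0.

Answer: B=2, E=4, F=0, G=6, J=3, L=7, R=8, V=9, Y=1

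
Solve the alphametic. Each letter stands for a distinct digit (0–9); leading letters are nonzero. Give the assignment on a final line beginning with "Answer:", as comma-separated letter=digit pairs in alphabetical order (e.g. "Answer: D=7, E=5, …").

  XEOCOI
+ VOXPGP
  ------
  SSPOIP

Step 1. [col 1: I + P ≡ P (mod 10)] column 1 reads I+P+carry(0)=P with nothing yet; with all letters distinct, none taken yet, the only value for I is 0 ⇒ I=0.
Step 2. [col 1: I + P ≡ P (mod 10)] no forcing yet in column 1 (carry-in 0); P=8 is free and consistent — try it. So P=8.
Step 3. [col 2: O + G ≡ I (mod 10)] no forcing yet in column 2 (carry-in 0); O=6 is free and consistent — try it. So O=6.
Step 4. [col 2: O + G ≡ I (mod 10)] in column 2 we have O+G≡I with carry-in 0; given O=6, I=0 and digits 0,6,8 already taken and all letters distinct, that pins G to 4 ⇒ G=4.
Step 5. [col 3: C + P ≡ O (mod 10)] column 3: given P=8, O=6, carry-in 1, and digits 0,4,6,8 already taken and all letters distinct, C+P≡O (mod 10) forces C=7. So C=7.
Step 6. [col 4: O + X ≡ P (mod 10)] from column 4 (O=6, P=8, carry-in 1, digits 0,4,6,7,8 already taken and all letters distinct): X must equal 1. So X=1.
Step 7. [col 5: E + O ≡ S (mod 10)] several values work for S in column 5 (E + O ≡ S (mod 10), carry-in 0); try S=5, so S=5.
Step 8. [col 5: E + O ≡ S (mod 10)] from column 5 (O=6, S=5, carry-in 0, digits 0,1,4,5,6,7,8 already taken and all letters distinct): E must equal 9. So E=9.
Step 9. [col 6: X + V ≡ S (mod 10)] column 6 reads X+V+carry(1)=S with X=1, S=5; with digits 0,1,4,5,6,7,8,9 already taken and all letters distinct, the only value for V is 3 ⇒ V=3.

Answer: C=7, E=9, G=4, I=0, O=6, P=8, S=5, V=3, X=1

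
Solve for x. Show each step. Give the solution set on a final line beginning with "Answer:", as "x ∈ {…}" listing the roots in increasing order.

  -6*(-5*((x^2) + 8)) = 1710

Step 1. [-6*(-5*((x^2) + 8)) = 1710] -6·(inner) — divide through by -6, so div: -5*((x^2) + 8) = -285.
Step 2. [-5*((x^2) + 8) = -285] -5·(inner) — divide through by -5, so div: (x^2) + 8 = 57.
Step 3. [(x^2) + 8 = 57] peel the +8: subtract 8 from each side. So sub: x^2 = 49.
Step 4. [x^2 = 49] LHS squared, RHS 49 ≥ 0: apply √ (±). So sqrt: x = 7 or -7.

Answer: x ∈ {-7, 7}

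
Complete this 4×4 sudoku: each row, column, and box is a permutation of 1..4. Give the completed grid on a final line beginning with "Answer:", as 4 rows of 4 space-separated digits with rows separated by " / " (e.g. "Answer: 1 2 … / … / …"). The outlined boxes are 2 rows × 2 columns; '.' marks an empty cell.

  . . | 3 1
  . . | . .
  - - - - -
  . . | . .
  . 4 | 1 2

Step 1. [r1c2∈{2}] only 2 remains possible at r1c2 ⇒ r1c2=2.
Step 2. [r2c4∈{4}] r2c4's peers cover all but 4, so r2c4=4.
Step 3. [r4c1∈{3}] nothing but 3 survives at r4c1. So r4c1=3.
Step 4. [r2c1∈{1}] r2c1 has the single candidate 1. So r2c1=1.
Step 5. [r3c4∈{3}] nothing but 3 survives at r3c4 ⇒ r3c4=3.
Step 6. [r1c1∈{4}] r1c1 is down to just 4, so r1c1=4.
Step 7. [r3c2∈{1}] r3c2's peers cover all but 1. So r3c2=1.
Step 8. [r3c1∈{2}] nothing but 2 survives at r3c1. So r3c1=2.
Step 9. [r2c3∈{2}] r2c3 has the single candidate 2 ⇒ r2c3=2.
Step 10. [r2c2∈{3}] r2c2 has the single candidate 3, so r2c2=3.
Step 11. [r3c3∈{4}] r3c3 has the single candidate 4, so r3c3=4.

Answer: 4 2 3 1 / 1 3 2 4 / 2 1 4 3 / 3 4 1 2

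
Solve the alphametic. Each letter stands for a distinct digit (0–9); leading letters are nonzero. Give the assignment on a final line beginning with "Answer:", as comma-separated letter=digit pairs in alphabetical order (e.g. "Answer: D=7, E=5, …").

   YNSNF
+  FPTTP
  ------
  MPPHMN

Step 1. [M] M is the leading digit of a 6-digit sum of two 5-digit numbers; the final carry is exactly 1, so M=1.
Step 2. [col 1: F + P ≡ N (mod 10)] column 1 (F + P ≡ N (mod 10), carry-in 0) doesn't pin F yet; pick F=5 and continue, so F=5.
Step 3. [col 1: F + P ≡ N (mod 10)] column 1 (F + P ≡ N (mod 10), carry-in 0) doesn't pin N yet; pick N=9 and continue. So N=9.
Step 4. [col 1: F + P ≡ N (mod 10)] from column 1 (F=5, N=9, carry-in 0, digits 1,5,9 already taken and all letters distinct): P must equal 4. So P=4.
Step 5. [col 2: N + T ≡ M (mod 10)] from column 2 (N=9, M=1, carry-in 0, digits 1,4,5,9 already taken and all letters distinct): T must equal 2. So T=2.
Step 6. [col 3: S + T ≡ H (mod 10)] H=0 is one option consistent with column 3 (S + T ≡ H (mod 10), carry-in 1) — take it ⇒ H=0.
Step 7. [col 3: S + T ≡ H (mod 10)] column 3: given T=2, H=0, carry-in 1, and digits 0,1,2,4,5,9 already taken and all letters distinct, S+T≡H (mod 10) forces S=7, so S=7.
Step 8. [col 5: Y + F ≡ P (mod 10)] from column 5 (F=5, P=4, carry-in 1, digits 0,1,2,4,5,7,9 already taken and all letters distinct): Y must equal 8, so Y=8.

Answer: F=5, H=0, M=1, N=9, P=4, S=7, T=2, Y=8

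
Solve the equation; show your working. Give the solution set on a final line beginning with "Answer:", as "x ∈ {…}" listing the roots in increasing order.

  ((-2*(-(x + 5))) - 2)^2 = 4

Step 1. [((-2*(-(x + 5))) - 2)^2 = 4] LHS squared, RHS 4 ≥ 0: apply √ (±) ⇒ sqrt: (-2*(-(x + 5))) - 2 = 2 or -2.
Step 2. [(-2*(-(x + 5))) - 2 = 2 or -2] -2 divides every term; factor it out. So factor: (-(x + 5)) + 1 = -1 or 1.
Step 3. [(-(x + 5)) + 1 = -1 or 1] 1 comes off first (subtract 1), so sub: -(x + 5) = -2 or 0.
Step 4. [-(x + 5) = -2 or 0] LHS negated; negate both sides. So neg: x + 5 = 2 or 0.
Step 5. [x + 5 = 2 or 0] 5 comes off first (subtract 5). So sub: x = -3 or -5.

Answer: x ∈ {-5, -3}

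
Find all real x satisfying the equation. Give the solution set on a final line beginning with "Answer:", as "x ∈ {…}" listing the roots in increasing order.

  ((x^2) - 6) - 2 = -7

Step 1. [((x^2) - 6) - 2 = -7] add 2: x sits inside (… - 2) ⇒ sub: (x^2) - 6 = -5.
Step 2. [(x^2) - 6 = -5] the outer -6 inverts by adding 6 ⇒ sub: x^2 = 1.
Step 3. [x^2 = 1] √ both sides: 1 ≥ 0 gives two branches ⇒ sqrt: x = 1 or -1.

Answer: x ∈ {-1, 1}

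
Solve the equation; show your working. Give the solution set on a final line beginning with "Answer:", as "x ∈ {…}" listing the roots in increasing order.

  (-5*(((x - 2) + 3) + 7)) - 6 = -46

Step 1. [(-5*(((x - 2) + 3) + 7)) - 6 = -46] 6 comes off first (add 6) ⇒ sub: -5*(((x - 2) + 3) + 7) = -40.
Step 2. [-5*(((x - 2) + 3) + 7) = -40] -5·(inner) — divide through by -5, so div: ((x - 2) + 3) + 7 = 8.
Step 3. [((x - 2) + 3) + 7 = 8] 7 comes off first (subtract 7). So sub: (x - 2) + 3 = 1.
Step 4. [(x - 2) + 3 = 1] peel the +3: subtract 3 from each side, so sub: x - 2 = -2.
Step 5. [x - 2 = -2] peel the -2: add 2 from each side, so sub: x = 0.

Answer: x ∈ {0}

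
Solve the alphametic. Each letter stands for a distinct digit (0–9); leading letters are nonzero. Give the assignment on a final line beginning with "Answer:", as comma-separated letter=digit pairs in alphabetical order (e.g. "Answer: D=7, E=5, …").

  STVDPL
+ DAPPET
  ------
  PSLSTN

Step 1. [col 1: L + T ≡ N (mod 10)] no forcing yet in column 1 (carry-in 0); L=8 is free and consistent — try it ⇒ L=8.
Step 2. [col 1: L + T ≡ N (mod 10)] column 1 (L + T ≡ N (mod 10), carry-in 0) doesn't pin N yet; pick N=1 and continue. So N=1.
Step 3. [col 1: L + T ≡ N (mod 10)] column 1: given L=8, N=1, carry-in 0, and digits 1,8 already taken and all letters distinct, L+T≡N (mod 10) forces T=3. So T=3.
Step 4. [col 2: P + E ≡ T (mod 10)] P=7 is one option consistent with column 2 (P + E ≡ T (mod 10), carry-in 1) — take it ⇒ P=7.
Step 5. [col 2: P + E ≡ T (mod 10)] from column 2 (P=7, T=3, carry-in 1, digits 1,3,7,8 already taken and all letters distinct): E must equal 5 ⇒ E=5.
Step 6. [col 3: D + P ≡ S (mod 10)] column 3 (D + P ≡ S (mod 10), carry-in 1) doesn't pin S yet; pick S=2 and continue. So S=2.
Step 7. [col 3: D + P ≡ S (mod 10)] in column 3 we have D+P≡S with carry-in 1; given P=7, S=2 and digits 1,2,3,5,7,8 already taken and all letters distinct, that pins D to 4 ⇒ D=4.
Step 8. [col 4: V + P ≡ L (mod 10)] in column 4 we have V+P≡L with carry-in 1; given P=7, L=8 and digits 1,2,3,4,5,7,8 already taken and all letters distinct, that pins V to 0, so V=0.
Step 9. [col 5: T + A ≡ S (mod 10)] from column 5 (T=3, S=2, carry-in 0, digits 0,1,2,3,4,5,7,8 already taken and all letters distinct): A must equal 9. So A=9.

Answer: A=9, D=4, E=5, L=8, N=1, P=7, S=2, T=3, V=0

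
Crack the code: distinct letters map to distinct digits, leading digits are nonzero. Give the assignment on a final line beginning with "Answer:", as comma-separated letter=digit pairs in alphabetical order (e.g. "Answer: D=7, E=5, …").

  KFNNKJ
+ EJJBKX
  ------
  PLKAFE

Step 1. [col 1: J + X ≡ E (mod 10)] X=9 is one option consistent with column 1 (J + X ≡ E (mod 10), carry-in 0) — take it, so X=9.
Step 2. [col 1: J + X ≡ E (mod 10)] several values work for E in column 1 (J + X ≡ E (mod 10), carry-in 0); try E=5 ⇒ E=5.
Step 3. [col 1: J + X ≡ E (mod 10)] column 1: given X=9, E=5, carry-in 0, and digits 5,9 already taken and all letters distinct, J+X≡E (mod 10) forces J=6. So J=6.
Step 4. [col 2: K + K ≡ F (mod 10)] column 2 (K + K ≡ F (mod 10), carry-in 1) doesn't pin K yet; pick K=1 and continue ⇒ K=1.
Step 5. [col 2: K + K ≡ F (mod 10)] in column 2 we have K+K≡F with carry-in 1; given K=1 and digits 1,5,6,9 already taken and all letters distinct, that pins F to 3 ⇒ F=3.
Step 6. [col 3: N + B ≡ A (mod 10)] no forcing yet in column 3 (carry-in 0); B=8 is free and consistent — try it, so B=8.
Step 7. [col 3: N + B ≡ A (mod 10)] A=2 is one option consistent with column 3 (N + B ≡ A (mod 10), carry-in 0) — take it ⇒ A=2.
Step 8. [col 3: N + B ≡ A (mod 10)] from column 3 (B=8, A=2, carry-in 0, digits 1,2,3,5,6,8,9 already taken and all letters distinct): N must equal 4 ⇒ N=4.
Step 9. [col 5: F + J ≡ L (mod 10)] in column 5 we have F+J≡L with carry-in 1; given F=3, J=6 and digits 1,2,3,4,5,6,8,9 already taken and all letters distinct, that pins L to 0 ⇒ L=0.
Step 10. [col 6: K + E ≡ P (mod 10)] in column 6 we have K+E≡P with carry-in 1; given K=1, E=5 and digits 0,1,2,3,4,5,6,8,9 already taken and all letters distinct, that pins P to 7. So P=7.

Answer: A=2, B=8, E=5, F=3, J=6, K=1, L=0, N=4, P=7, X=9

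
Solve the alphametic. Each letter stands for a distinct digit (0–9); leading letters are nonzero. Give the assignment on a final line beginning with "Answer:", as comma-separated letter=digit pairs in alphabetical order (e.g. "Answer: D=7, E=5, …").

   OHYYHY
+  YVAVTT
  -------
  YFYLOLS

Step 1. [col 1: Y + T ≡ S (mod 10)] S=3 is one option consistent with column 1 (Y + T ≡ S (mod 10), carry-in 0) — take it, so S=3.
Step 2. [col 1: Y + T ≡ S (mod 10)] T=2 is one option consistent with column 1 (Y + T ≡ S (mod 10), carry-in 0) — take it. So T=2.
Step 3. [col 1: Y + T ≡ S (mod 10)] in column 1 we have Y+T≡S with carry-in 0; given T=2, S=3 and digits 2,3 already taken and all letters distinct, that pins Y to 1. So Y=1.
Step 4. [col 2: H + T ≡ L (mod 10)] several values work for L in column 2 (H + T ≡ L (mod 10), carry-in 0); try L=6 ⇒ L=6.
Step 5. [col 2: H + T ≡ L (mod 10)] in column 2 we have H+T≡L with carry-in 0; given T=2, L=6 and digits 1,2,3,6 already taken and all letters distinct, that pins H to 4. So H=4.
Step 6. [col 3: Y + V ≡ O (mod 10)] several values work for V in column 3 (Y + V ≡ O (mod 10), carry-in 0); try V=7, so V=7.
Step 7. [col 3: Y + V ≡ O (mod 10)] column 3: given Y=1, V=7, carry-in 0, and digits 1,2,3,4,6,7 already taken and all letters distinct, Y+V≡O (mod 10) forces O=8. So O=8.
Step 8. [col 4: Y + A ≡ L (mod 10)] column 4: given Y=1, L=6, carry-in 0, and digits 1,2,3,4,6,7,8 already taken and all letters distinct, Y+A≡L (mod 10) forces A=5 ⇒ A=5.
Step 9. [col 6: O + Y ≡ F (mod 10)] in column 6 we have O+Y≡F with carry-in 1; given O=8, Y=1 and digits 1,2,3,4,5,6,7,8 already taken and all letters distinct, that pins F to 0 ⇒ F=0.

Answer: A=5, F=0, H=4, L=6, O=8, S=3, T=2, V=7, Y=1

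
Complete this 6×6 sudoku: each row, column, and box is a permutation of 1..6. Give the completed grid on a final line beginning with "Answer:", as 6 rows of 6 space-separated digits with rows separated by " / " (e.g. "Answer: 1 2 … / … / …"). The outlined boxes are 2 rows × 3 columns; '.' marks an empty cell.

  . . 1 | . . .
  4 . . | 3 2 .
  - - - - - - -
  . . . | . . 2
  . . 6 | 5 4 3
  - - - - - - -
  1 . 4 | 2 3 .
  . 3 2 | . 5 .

Step 1. [r1c5∈{6}] r1c5 is down to just 6 ⇒ r1c5=6.
Step 2. [r2c3∈{5}] only 5 remains possible at r2c3 ⇒ r2c3=5.
Step 3. [r6c1∈{6}] r6c1's peers cover all but 6. So r6c1=6.
Step 4. [r1c1∈{2,3}] row 1 places 3 nowhere but r1c1 ⇒ r1c1=3.
Step 5. [r3c2∈{1,4,5}] across row 3, 4 lands solely at r3c2. So r3c2=4.
Step 6. [r1c4∈{4}] nothing but 4 survives at r1c4. So r1c4=4.
Step 7. [r6c4∈{1}] r6c4 is down to just 1 ⇒ r6c4=1.
Step 8. [r4c1∈{2}] r4c1 is down to just 2, so r4c1=2.
Step 9. [r3c1∈{5}] r3c1 is down to just 5. So r3c1=5.
Step 10. [r4c2∈{1}] r4c2 has the single candidate 1 ⇒ r4c2=1.
Step 11. [r2c6∈{1}] r2c6 is down to just 1. So r2c6=1.
Step 12. [r5c2∈{5}] r5c2 is down to just 5, so r5c2=5.
Step 13. [r3c3∈{3}] nothing but 3 survives at r3c3, so r3c3=3.
Step 14. [r5c6∈{6}] r5c6 has the single candidate 6 ⇒ r5c6=6.
Step 15. [r1c2∈{2}] nothing but 2 survives at r1c2. So r1c2=2.
Step 16. [r3c5∈{1}] nothing but 1 survives at r3c5 ⇒ r3c5=1.
Step 17. [r3c4∈{6}] only 6 remains possible at r3c4 ⇒ r3c4=6.
Step 18. [r2c2∈{6}] r2c2 is down to just 6, so r2c2=6.
Step 19. [r6c6∈{4}] r6c6 is down to just 4 ⇒ r6c6=4.
Step 20. [r1c6∈{5}] r1c6 is down to just 5 ⇒ r1c6=5.

Answer: 3 2 1 4 6 5 / 4 6 5 3 2 1 / 5 4 3 6 1 2 / 2 1 6 5 4 3 / 1 5 4 2 3 6 / 6 3 2 1 5 4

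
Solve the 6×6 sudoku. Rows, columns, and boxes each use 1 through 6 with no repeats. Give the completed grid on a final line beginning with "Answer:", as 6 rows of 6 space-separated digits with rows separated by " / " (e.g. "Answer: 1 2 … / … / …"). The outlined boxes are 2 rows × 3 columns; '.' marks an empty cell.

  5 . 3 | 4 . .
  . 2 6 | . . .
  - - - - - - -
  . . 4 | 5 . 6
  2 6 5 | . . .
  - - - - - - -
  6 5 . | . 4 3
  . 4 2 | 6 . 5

Step 1. [r2c6∈{1}] r2c6 has the single candidate 1. So r2c6=1.
Step 2. [r6c5∈{1}] r6c5 has the single candidate 1 ⇒ r6c5=1.
Step 3. [r4c5∈{3}] r4c5 has the single candidate 3 ⇒ r4c5=3.
Step 4. [r3c2∈{1,3}] in col 2, 3 fits only at r3c2, so r3c2=3.
Step 5. [r3c5∈{2}] nothing but 2 survives at r3c5 ⇒ r3c5=2.
Step 6. [r5c4∈{2}] r5c4's peers cover all but 2, so r5c4=2.
Step 7. [r2c1∈{4}] r2c1 has the single candidate 4. So r2c1=4.
Step 8. [r4c6∈{4}] only 4 remains possible at r4c6 ⇒ r4c6=4.
Step 9. [r1c6∈{2}] r1c6 has the single candidate 2, so r1c6=2.
Step 10. [r4c4∈{1}] r4c4's peers cover all but 1 ⇒ r4c4=1.
Step 11. [r2c5∈{5}] only 5 remains possible at r2c5, so r2c5=5.
Step 12. [r1c5∈{6}] r1c5 has the single candidate 6, so r1c5=6.
Step 13. [r5c3∈{1}] r5c3's peers cover all but 1 ⇒ r5c3=1.
Step 14. [r3c1∈{1}] r3c1 has the single candidate 1. So r3c1=1.
Step 15. [r6c1∈{3}] r6c1 is down to just 3, so r6c1=3.
Step 16. [r1c2∈{1}] r1c2 has the single candidate 1 ⇒ r1c2=1.
Step 17. [r2c4∈{3}] nothing but 3 survives at r2c4. So r2c4=3.

Answer: 5 1 3 4 6 2 / 4 2 6 3 5 1 / 1 3 4 5 2 6 / 2 6 5 1 3 4 / 6 5 1 2 4 3 / 3 4 2 6 1 5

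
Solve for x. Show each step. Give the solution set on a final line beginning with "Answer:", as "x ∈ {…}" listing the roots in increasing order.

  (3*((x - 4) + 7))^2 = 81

Step 1. [(3*((x - 4) + 7))^2 = 81] √ both sides: 81 ≥ 0 gives two branches ⇒ sqrt: 3*((x - 4) + 7) = 9 or -9.
Step 2. [3*((x - 4) + 7) = 9 or -9] 3·(inner) — divide through by 3, so div: (x - 4) + 7 = 3 or -3.
Step 3. [(x - 4) + 7 = 3 or -3] 7 comes off first (subtract 7). So sub: x - 4 = -4 or -10.
Step 4. [x - 4 = -4 or -10] the outer -4 inverts by adding 4. So sub: x = 0 or -6.

Answer: x ∈ {-6, 0}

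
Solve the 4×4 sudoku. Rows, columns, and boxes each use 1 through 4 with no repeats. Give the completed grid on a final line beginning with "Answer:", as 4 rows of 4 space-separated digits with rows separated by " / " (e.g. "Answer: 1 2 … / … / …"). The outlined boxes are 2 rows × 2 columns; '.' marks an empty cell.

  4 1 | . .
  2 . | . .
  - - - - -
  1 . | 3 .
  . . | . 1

Step 1. [r1c3∈{2}] only 2 remains possible at r1c3 ⇒ r1c3=2.
Step 2. [r4c2∈{2,3,4}] row 4 places 2 nowhere but r4c2. So r4c2=2.
Step 3. [r4c3∈{4}] r4c3 is down to just 4, so r4c3=4.
Step 4. [r2c2∈{3}] r2c2's peers cover all but 3 ⇒ r2c2=3.
Step 5. [r2c3∈{1}] nothing but 1 survives at r2c3 ⇒ r2c3=1.
Step 6. [r4c1∈{3}] r4c1 is down to just 3 ⇒ r4c1=3.
Step 7. [r1c4∈{3}] r1c4 has the single candidate 3, so r1c4=3.
Step 8. [r3c4∈{2}] nothing but 2 survives at r3c4. So r3c4=2.
Step 9. [r3c2∈{4}] r3c2 has the single candidate 4 ⇒ r3c2=4.
Step 10. [r2c4∈{4}] r2c4 has the single candidate 4, so r2c4=4.

Answer: 4 1 2 3 / 2 3 1 4 / 1 4 3 2 / 3 2 4 1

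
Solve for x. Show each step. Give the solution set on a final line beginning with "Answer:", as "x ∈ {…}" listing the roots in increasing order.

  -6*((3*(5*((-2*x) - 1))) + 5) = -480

Step 1. [-6*((3*(5*((-2*x) - 1))) + 5) = -480] -6 out front; divide by -6, so div: (3*(5*((-2*x) - 1))) + 5 = 80.
Step 2. [(3*(5*((-2*x) - 1))) + 5 = 80] subtract 5: x sits inside (… + 5) ⇒ sub: 3*(5*((-2*x) - 1)) = 75.
Step 3. [3*(5*((-2*x) - 1)) = 75] divide by the outer 3. So div: 5*((-2*x) - 1) = 25.
Step 4. [5*((-2*x) - 1) = 25] 5 out front; divide by 5 ⇒ div: (-2*x) - 1 = 5.
Step 5. [(-2*x) - 1 = 5] add 1: x sits inside (… - 1), so sub: -2*x = 6.
Step 6. [-2*x = 6] -2·(inner) — divide through by -2, so div: x = -3.

Answer: x ∈ {-3}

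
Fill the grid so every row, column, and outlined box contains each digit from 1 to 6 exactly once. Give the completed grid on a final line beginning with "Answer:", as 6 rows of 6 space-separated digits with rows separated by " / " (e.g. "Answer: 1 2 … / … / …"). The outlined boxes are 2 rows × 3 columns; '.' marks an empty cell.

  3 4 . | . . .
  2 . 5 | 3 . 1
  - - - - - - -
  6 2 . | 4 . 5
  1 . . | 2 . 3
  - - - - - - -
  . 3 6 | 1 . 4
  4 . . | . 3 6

Step 1. [r1c4∈{5,6}] r1c4 is the only open cell in col 4 admitting 6, so r1c4=6.
Step 2. [r5c1∈{5}] r5c1 is down to just 5 ⇒ r5c1=5.
Step 3. [r1c6∈{2}] nothing but 2 survives at r1c6 ⇒ r1c6=2.
Step 4. [r6c2∈{1}] nothing but 1 survives at r6c2 ⇒ r6c2=1.
Step 5. [r1c3∈{1}] r1c3's peers cover all but 1 ⇒ r1c3=1.
Step 6. [r4c5∈{6}] r4c5's peers cover all but 6, so r4c5=6.
Step 7. [r1c5∈{5}] r1c5 is down to just 5, so r1c5=5.
Step 8. [r4c2∈{5}] only 5 remains possible at r4c2, so r4c2=5.
Step 9. [r3c5∈{1}] r3c5 is down to just 1, so r3c5=1.
Step 10. [r3c3∈{3}] r3c3 is down to just 3. So r3c3=3.
Step 11. [r5c5∈{2}] r5c5 has the single candidate 2 ⇒ r5c5=2.
Step 12. [r2c5∈{4}] r2c5's peers cover all but 4 ⇒ r2c5=4.
Step 13. [r6c4∈{5}] r6c4's peers cover all but 5, so r6c4=5.
Step 14. [r6c3∈{2}] r6c3 is down to just 2, so r6c3=2.
Step 15. [r4c3∈{4}] r4c3 is down to just 4 ⇒ r4c3=4.
Step 16. [r2c2∈{6}] r2c2 has the single candidate 6 ⇒ r2c2=6.

Answer: 3 4 1 6 5 2 / 2 6 5 3 4 1 / 6 2 3 4 1 5 / 1 5 4 2 6 3 / 5 3 6 1 2 4 / 4 1 2 5 3 6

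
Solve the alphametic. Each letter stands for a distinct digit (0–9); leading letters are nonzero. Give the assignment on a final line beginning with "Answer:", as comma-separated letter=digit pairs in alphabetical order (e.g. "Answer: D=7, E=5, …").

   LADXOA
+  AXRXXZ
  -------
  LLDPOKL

Step 1. [col 1: A + Z ≡ L (mod 10)] Z=2 is one option consistent with column 1 (A + Z ≡ L (mod 10), carry-in 0) — take it. So Z=2.
Step 2. [col 1: A + Z ≡ L (mod 10)] several values work for A in column 1 (A + Z ≡ L (mod 10), carry-in 0); try A=9, so A=9.
Step 3. [col 1: A + Z ≡ L (mod 10)] column 1: given A=9, Z=2, carry-in 0, and digits 2,9 already taken and all letters distinct, A+Z≡L (mod 10) forces L=1 ⇒ L=1.
Step 4. [col 2: O + X ≡ K (mod 10)] no forcing yet in column 2 (carry-in 1); O=0 is free and consistent — try it, so O=0.
Step 5. [col 2: O + X ≡ K (mod 10)] column 2 (O + X ≡ K (mod 10), carry-in 1) doesn't pin K yet; pick K=6 and continue. So K=6.
Step 6. [col 2: O + X ≡ K (mod 10)] from column 2 (O=0, K=6, carry-in 1, digits 0,1,2,6,9 already taken and all letters distinct): X must equal 5 ⇒ X=5.
Step 7. [col 4: D + R ≡ P (mod 10)] no forcing yet in column 4 (carry-in 1); D=4 is free and consistent — try it ⇒ D=4.
Step 8. [col 4: D + R ≡ P (mod 10)] several values work for P in column 4 (D + R ≡ P (mod 10), carry-in 1); try P=8, so P=8.
Step 9. [col 4: D + R ≡ P (mod 10)] column 4: given D=4, P=8, carry-in 1, and digits 0,1,2,4,5,6,8,9 already taken and all letters distinct, D+R≡P (mod 10) forces R=3. So R=3.

Answer: A=9, D=4, K=6, L=1, O=0, P=8, R=3, X=5, Z=2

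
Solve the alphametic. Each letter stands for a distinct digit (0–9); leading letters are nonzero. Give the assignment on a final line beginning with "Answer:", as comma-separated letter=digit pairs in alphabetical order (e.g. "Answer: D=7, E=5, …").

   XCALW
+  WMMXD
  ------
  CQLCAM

Step 1. [col 1: W + D ≡ M (mod 10)] M=6 is one option consistent with column 1 (W + D ≡ M (mod 10), carry-in 0) — take it ⇒ M=6.
Step 2. [col 1: W + D ≡ M (mod 10)] several values work for W in column 1 (W + D ≡ M (mod 10), carry-in 0); try W=7. So W=7.
Step 3. [C] the sum has 6 digits but both addends have 5; that extra leading digit C is the final carry, namely 1 ⇒ C=1.
Step 4. [col 1: W + D ≡ M (mod 10)] column 1: given W=7, M=6, carry-in 0, and digits 1,6,7 already taken and all letters distinct, W+D≡M (mod 10) forces D=9, so D=9.
Step 5. [col 2: L + X ≡ A (mod 10)] column 2 (L + X ≡ A (mod 10), carry-in 1) doesn't pin X yet; pick X=5 and continue. So X=5.
Step 6. [col 2: L + X ≡ A (mod 10)] A=4 is one option consistent with column 2 (L + X ≡ A (mod 10), carry-in 1) — take it, so A=4.
Step 7. [col 2: L + X ≡ A (mod 10)] from column 2 (X=5, A=4, carry-in 1, digits 1,4,5,6,7,9 already taken and all letters distinct): L must equal 8. So L=8.
Step 8. [col 5: X + W ≡ Q (mod 10)] column 5: given X=5, W=7, carry-in 0, and digits 1,4,5,6,7,8,9 already taken and all letters distinct, X+W≡Q (mod 10) forces Q=2. So Q=2.

Answer: A=4, C=1, D=9, L=8, M=6, Q=2, W=7, X=5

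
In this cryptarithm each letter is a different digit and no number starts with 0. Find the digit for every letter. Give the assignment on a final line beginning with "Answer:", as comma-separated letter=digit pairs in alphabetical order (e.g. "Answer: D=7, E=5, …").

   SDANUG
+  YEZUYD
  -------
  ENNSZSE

Step 1. [col 1: G + D ≡ E (mod 10)] column 1 (G + D ≡ E (mod 10), carry-in 0) doesn't pin G yet; pick G=9 and continue. So G=9.
Step 2. [col 1: G + D ≡ E (mod 10)] D=2 is one option consistent with column 1 (G + D ≡ E (mod 10), carry-in 0) — take it ⇒ D=2.
Step 3. [col 1: G + D ≡ E (mod 10)] column 1 reads G+D+carry(0)=E with G=9, D=2; with digits 2,9 already taken and all letters distinct, the only value for E is 1 ⇒ E=1.
Step 4. [col 2: U + Y ≡ S (mod 10)] column 2 (U + Y ≡ S (mod 10), carry-in 1) doesn't pin Y yet; pick Y=8 and continue. So Y=8.
Step 5. [col 2: U + Y ≡ S (mod 10)] S=5 is one option consistent with column 2 (U + Y ≡ S (mod 10), carry-in 1) — take it. So S=5.
Step 6. [col 2: U + Y ≡ S (mod 10)] column 2 reads U+Y+carry(1)=S with Y=8, S=5; with digits 1,2,5,8,9 already taken and all letters distinct, the only value for U is 6. So U=6.
Step 7. [col 3: N + U ≡ Z (mod 10)] no forcing yet in column 3 (carry-in 1); N=3 is free and consistent — try it, so N=3.
Step 8. [col 3: N + U ≡ Z (mod 10)] from column 3 (N=3, U=6, carry-in 1, digits 1,2,3,5,6,8,9 already taken and all letters distinct): Z must equal 0, so Z=0.
Step 9. [col 4: A + Z ≡ S (mod 10)] from column 4 (Z=0, S=5, carry-in 1, digits 0,1,2,3,5,6,8,9 already taken and all letters distinct): A must equal 4, so A=4.

Answer: A=4, D=2, E=1, G=9, N=3, S=5, U=6, Y=8, Z=0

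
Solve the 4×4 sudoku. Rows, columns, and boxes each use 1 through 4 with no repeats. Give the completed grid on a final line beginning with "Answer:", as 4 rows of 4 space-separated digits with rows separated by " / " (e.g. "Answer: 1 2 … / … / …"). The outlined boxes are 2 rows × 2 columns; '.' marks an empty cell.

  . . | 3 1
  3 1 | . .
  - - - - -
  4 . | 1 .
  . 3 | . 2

Step 1. [r2c3∈{2,4}] in row 2, 2 fits only at r2c3, so r2c3=2.
Step 2. [r1c1∈{2}] nothing but 2 survives at r1c1 ⇒ r1c1=2.
Step 3. [r1c2∈{4}] r1c2's peers cover all but 4 ⇒ r1c2=4.
Step 4. [r4c3∈{4}] nothing but 4 survives at r4c3. So r4c3=4.
Step 5. [r3c2∈{2}] r3c2 has the single candidate 2, so r3c2=2.
Step 6. [r4c1∈{1}] only 1 remains possible at r4c1. So r4c1=1.
Step 7. [r3c4∈{3}] only 3 remains possible at r3c4 ⇒ r3c4=3.
Step 8. [r2c4∈{4}] only 4 remains possible at r2c4 ⇒ r2c4=4.

Answer: 2 4 3 1 / 3 1 2 4 / 4 2 1 3 / 1 3 4 2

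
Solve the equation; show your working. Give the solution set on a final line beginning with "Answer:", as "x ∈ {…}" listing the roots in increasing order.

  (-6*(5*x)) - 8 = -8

Step 1. [(-6*(5*x)) - 8 = -8] -8 is outermost — add 8 both sides. So sub: -6*(5*x) = 0.
Step 2. [-6*(5*x) = 0] -6·(inner) — divide through by -6 ⇒ div: 5*x = 0.
Step 3. [5*x = 0] 5·(inner) — divide through by 5. So div: x = 0.

Answer: x ∈ {0}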